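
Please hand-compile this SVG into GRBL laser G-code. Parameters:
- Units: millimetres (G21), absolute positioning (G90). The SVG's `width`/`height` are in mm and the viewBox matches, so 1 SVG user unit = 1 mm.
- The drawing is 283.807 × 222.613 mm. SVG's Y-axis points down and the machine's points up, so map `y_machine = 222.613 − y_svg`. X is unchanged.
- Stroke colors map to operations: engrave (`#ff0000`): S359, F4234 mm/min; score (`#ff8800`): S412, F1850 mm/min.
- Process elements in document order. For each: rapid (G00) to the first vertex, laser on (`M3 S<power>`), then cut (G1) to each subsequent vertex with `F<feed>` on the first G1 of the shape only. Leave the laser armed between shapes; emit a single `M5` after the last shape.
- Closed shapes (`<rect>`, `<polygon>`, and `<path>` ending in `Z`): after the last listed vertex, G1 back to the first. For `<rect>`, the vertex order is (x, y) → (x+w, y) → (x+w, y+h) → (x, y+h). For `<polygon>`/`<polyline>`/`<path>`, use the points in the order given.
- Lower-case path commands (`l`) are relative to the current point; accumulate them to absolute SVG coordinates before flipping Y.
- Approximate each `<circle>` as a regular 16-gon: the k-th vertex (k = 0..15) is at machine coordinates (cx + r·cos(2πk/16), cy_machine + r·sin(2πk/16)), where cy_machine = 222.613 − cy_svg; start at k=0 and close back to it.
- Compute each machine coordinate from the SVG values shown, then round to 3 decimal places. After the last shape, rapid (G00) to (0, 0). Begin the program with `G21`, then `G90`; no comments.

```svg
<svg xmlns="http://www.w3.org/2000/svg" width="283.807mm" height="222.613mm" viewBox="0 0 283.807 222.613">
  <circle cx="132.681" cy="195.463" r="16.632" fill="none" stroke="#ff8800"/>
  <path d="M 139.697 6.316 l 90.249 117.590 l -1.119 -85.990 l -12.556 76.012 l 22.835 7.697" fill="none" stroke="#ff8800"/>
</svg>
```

G21
G90
G00 X149.313 Y27.150
M3 S412
G1 X148.047 Y33.515 F1850
G1 X144.442 Y38.911
G1 X139.046 Y42.516
G1 X132.681 Y43.782
G1 X126.316 Y42.516
G1 X120.920 Y38.911
G1 X117.315 Y33.515
G1 X116.049 Y27.150
G1 X117.315 Y20.785
G1 X120.920 Y15.389
G1 X126.316 Y11.784
G1 X132.681 Y10.518
G1 X139.046 Y11.784
G1 X144.442 Y15.389
G1 X148.047 Y20.785
G1 X149.313 Y27.150
G00 X139.697 Y216.297
M3 S412
G1 X229.946 Y98.707 F1850
G1 X228.827 Y184.697
G1 X216.271 Y108.685
G1 X239.106 Y100.988
M5
G00 X0.000 Y0.000

Since the viewBox matches the mm dimensions, user units are millimetres directly. The only transform is the Y-flip y_m = 222.613 − y_svg.

Shape 1 is a circle drawn with `<circle>`. Its stroke #ff8800 means score at S412, F1850. After flipping Y the toolpath is (149.313,27.150) → (148.047,33.515) → (144.442,38.911) → (139.046,42.516) → (132.681,43.782) → (126.316,42.516) → (120.920,38.911) → (117.315,33.515) → (116.049,27.150) → (117.315,20.785) → (120.920,15.389) → (126.316,11.784) → (132.681,10.518) → (139.046,11.784) → (144.442,15.389) → (148.047,20.785) → (149.313,27.150), returning to the start.

Shape 2 is a open polyline drawn with `<path>`. Its stroke #ff8800 means score at S412, F1850. After flipping Y the toolpath is (139.697,216.297) → (229.946,98.707) → (228.827,184.697) → (216.271,108.685) → (239.106,100.988).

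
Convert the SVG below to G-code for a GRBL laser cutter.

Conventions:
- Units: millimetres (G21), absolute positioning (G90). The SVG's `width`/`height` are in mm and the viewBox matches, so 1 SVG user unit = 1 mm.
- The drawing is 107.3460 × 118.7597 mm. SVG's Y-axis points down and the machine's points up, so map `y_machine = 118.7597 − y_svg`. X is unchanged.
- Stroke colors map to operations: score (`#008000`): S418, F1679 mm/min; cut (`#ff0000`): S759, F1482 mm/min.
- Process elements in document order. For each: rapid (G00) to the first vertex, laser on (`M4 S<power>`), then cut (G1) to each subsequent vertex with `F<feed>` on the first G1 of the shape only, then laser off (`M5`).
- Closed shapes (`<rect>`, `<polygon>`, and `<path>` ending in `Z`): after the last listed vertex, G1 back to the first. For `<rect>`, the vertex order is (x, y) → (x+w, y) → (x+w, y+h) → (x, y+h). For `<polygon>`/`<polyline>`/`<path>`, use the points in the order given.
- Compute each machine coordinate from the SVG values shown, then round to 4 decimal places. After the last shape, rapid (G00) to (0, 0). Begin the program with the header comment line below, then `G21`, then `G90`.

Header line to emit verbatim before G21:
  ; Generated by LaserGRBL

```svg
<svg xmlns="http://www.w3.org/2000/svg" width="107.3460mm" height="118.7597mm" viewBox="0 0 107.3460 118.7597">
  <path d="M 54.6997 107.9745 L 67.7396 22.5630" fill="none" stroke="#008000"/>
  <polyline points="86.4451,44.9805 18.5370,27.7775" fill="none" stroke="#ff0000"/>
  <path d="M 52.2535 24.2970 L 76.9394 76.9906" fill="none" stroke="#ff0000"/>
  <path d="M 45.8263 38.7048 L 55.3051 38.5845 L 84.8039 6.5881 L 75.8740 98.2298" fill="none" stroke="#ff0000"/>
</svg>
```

; Generated by LaserGRBL
G21
G90
G00 X54.6997 Y10.7852
M4 S418
G1 X67.7396 Y96.1967 F1679
M5
G00 X86.4451 Y73.7792
M4 S759
G1 X18.5370 Y90.9822 F1482
M5
G00 X52.2535 Y94.4627
M4 S759
G1 X76.9394 Y41.7691 F1482
M5
G00 X45.8263 Y80.0549
M4 S759
G1 X55.3051 Y80.1752 F1482
G1 X84.8039 Y112.1716
G1 X75.8740 Y20.5299
M5
G00 X0.0000 Y0.0000

1 u = 1 mm; y_m = 118.7597 − y.

[1] `<path>` line segment, #008000→score S418 F1679: (54.6997,10.7852) → (67.7396,96.1967)

[2] `<polyline>` line segment, #ff0000→cut S759 F1482: (86.4451,73.7792) → (18.5370,90.9822)

[3] `<path>` line segment, #ff0000→cut S759 F1482: (52.2535,94.4627) → (76.9394,41.7691)

[4] `<path>` open polyline, #ff0000→cut S759 F1482: (45.8263,80.0549) → (55.3051,80.1752) → (84.8039,112.1716) → (75.8740,20.5299)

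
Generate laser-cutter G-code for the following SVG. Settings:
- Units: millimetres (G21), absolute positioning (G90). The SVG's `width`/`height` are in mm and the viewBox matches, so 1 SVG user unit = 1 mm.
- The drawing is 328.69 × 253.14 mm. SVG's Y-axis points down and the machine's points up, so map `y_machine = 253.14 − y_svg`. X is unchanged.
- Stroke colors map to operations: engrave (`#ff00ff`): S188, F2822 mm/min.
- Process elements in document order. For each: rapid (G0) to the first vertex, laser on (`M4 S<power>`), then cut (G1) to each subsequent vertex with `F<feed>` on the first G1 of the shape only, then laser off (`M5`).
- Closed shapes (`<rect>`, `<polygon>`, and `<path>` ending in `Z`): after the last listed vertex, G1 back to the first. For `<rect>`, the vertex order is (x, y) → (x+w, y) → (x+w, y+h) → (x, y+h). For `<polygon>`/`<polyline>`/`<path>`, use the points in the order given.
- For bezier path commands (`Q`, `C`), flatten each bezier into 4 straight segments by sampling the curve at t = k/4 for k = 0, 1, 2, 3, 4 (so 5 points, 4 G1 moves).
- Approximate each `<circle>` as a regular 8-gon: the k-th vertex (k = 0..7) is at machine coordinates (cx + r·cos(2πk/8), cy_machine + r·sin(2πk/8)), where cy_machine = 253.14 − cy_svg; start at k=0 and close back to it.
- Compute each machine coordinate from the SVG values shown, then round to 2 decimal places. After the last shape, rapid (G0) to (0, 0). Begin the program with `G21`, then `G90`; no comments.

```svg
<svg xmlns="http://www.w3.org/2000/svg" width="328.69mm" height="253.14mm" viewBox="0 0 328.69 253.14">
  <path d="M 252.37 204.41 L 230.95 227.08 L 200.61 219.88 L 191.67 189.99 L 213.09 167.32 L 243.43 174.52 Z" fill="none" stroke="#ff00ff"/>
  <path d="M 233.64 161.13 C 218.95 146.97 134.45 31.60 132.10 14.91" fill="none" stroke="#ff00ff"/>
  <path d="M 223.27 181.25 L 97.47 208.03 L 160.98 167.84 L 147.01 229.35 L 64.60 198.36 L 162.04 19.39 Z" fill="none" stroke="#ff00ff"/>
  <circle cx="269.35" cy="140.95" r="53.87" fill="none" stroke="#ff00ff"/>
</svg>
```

G21
G90
G0 X252.37 Y48.73
M4 S188
G1 X230.95 Y26.06 F2822
G1 X200.61 Y33.26
G1 X191.67 Y63.15
G1 X213.09 Y85.82
G1 X243.43 Y78.62
G1 X252.37 Y48.73
M5
G0 X233.64 Y92.01
M4 S188
G1 X211.91 Y118.48 F2822
G1 X178.24 Y164.17
G1 X146.89 Y210.33
G1 X132.10 Y238.23
M5
G0 X223.27 Y71.89
M4 S188
G1 X97.47 Y45.11 F2822
G1 X160.98 Y85.30
G1 X147.01 Y23.79
G1 X64.60 Y54.78
G1 X162.04 Y233.75
G1 X223.27 Y71.89
M5
G0 X323.22 Y112.19
M4 S188
G1 X307.44 Y150.28 F2822
G1 X269.35 Y166.06
G1 X231.26 Y150.28
G1 X215.48 Y112.19
G1 X231.26 Y74.10
G1 X269.35 Y58.32
G1 X307.44 Y74.10
G1 X323.22 Y112.19
M5
G0 X0.00 Y0.00

1 u = 1 mm; y_m = 253.14 − y.

[1] `<path>` regular polygon, #ff00ff→engrave S188 F2822: (252.37,48.73) → (230.95,26.06) → (200.61,33.26) → (191.67,63.15) → (213.09,85.82) → (243.43,78.62) → (252.37,48.73) (closed)

[2] `<path>` cubic bezier, #ff00ff→engrave S188 F2822: (233.64,92.01) → (211.91,118.48) → (178.24,164.17) → (146.89,210.33) → (132.10,238.23)

[3] `<path>` closed polygon, #ff00ff→engrave S188 F2822: (223.27,71.89) → (97.47,45.11) → (160.98,85.30) → (147.01,23.79) → (64.60,54.78) → (162.04,233.75) → (223.27,71.89) (closed)

[4] `<circle>` circle, #ff00ff→engrave S188 F2822: (323.22,112.19) → (307.44,150.28) → (269.35,166.06) → (231.26,150.28) → (215.48,112.19) → (231.26,74.10) → (269.35,58.32) → (307.44,74.10) → (323.22,112.19) (closed)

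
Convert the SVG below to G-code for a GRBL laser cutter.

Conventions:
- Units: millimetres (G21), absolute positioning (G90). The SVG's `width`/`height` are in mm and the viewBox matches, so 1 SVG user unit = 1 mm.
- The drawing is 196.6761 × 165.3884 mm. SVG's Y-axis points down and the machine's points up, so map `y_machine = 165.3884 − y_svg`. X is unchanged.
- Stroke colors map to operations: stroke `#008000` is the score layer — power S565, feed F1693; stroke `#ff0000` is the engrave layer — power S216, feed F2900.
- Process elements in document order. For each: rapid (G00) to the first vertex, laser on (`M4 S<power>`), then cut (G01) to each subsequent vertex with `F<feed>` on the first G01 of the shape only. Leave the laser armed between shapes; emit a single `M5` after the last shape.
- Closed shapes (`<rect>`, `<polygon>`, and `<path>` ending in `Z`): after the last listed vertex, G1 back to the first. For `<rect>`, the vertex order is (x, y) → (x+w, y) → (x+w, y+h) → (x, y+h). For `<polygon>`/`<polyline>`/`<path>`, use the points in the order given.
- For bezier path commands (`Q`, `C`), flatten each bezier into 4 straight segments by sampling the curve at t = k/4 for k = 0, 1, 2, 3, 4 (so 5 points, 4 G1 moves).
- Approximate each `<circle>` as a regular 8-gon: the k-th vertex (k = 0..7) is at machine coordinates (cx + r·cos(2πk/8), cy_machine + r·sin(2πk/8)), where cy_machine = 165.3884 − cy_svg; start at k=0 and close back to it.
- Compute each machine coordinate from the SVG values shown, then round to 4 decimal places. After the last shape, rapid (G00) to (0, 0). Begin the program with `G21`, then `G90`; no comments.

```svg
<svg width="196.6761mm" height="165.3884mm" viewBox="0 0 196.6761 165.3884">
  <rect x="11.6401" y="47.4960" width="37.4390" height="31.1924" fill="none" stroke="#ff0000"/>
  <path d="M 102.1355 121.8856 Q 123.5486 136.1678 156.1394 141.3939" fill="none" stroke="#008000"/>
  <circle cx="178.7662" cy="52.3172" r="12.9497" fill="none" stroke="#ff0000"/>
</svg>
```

viewBox `0 0 196.6761 165.3884` with mm width/height → 1 unit = 1 mm. Flip: y_m = 165.3884 − y_svg.

**Shape 1** — `<rect>` rectangle, stroke `#ff0000` → engrave (S216, F2900). Machine vertices: (11.6401,117.8924) → (49.0791,117.8924) → (49.0791,86.7000) → (11.6401,86.7000) → (11.6401,117.8924). Closed: final G1 returns to the first vertex.

**Shape 2** — `<path>` quadratic bezier, stroke `#008000` → score (S565, F1693). Control points (SVG): P0=(102.1355,121.8856), P1=(123.5486,136.1678), P2=(156.1394,141.3939); sampled at t=k/4. Machine vertices: (102.1355,43.5028) → (113.5407,36.9277) → (126.3430,31.4846) → (140.5426,27.1736) → (156.1394,23.9945). Open path.

**Shape 3** — `<circle>` circle, stroke `#ff0000` → engrave (S216, F2900). Machine vertices: (191.7159,113.0712) → (187.9230,122.2280) → (178.7662,126.0209) → (169.6094,122.2280) → (165.8165,113.0712) → (169.6094,103.9144) → (178.7662,100.1215) → (187.9230,103.9144) → (191.7159,113.0712). Closed: final G1 returns to the first vertex.

G21
G90
G00 X11.6401 Y117.8924
M4 S216
G01 X49.0791 Y117.8924 F2900
G01 X49.0791 Y86.7000
G01 X11.6401 Y86.7000
G01 X11.6401 Y117.8924
G00 X102.1355 Y43.5028
M4 S565
G01 X113.5407 Y36.9277 F1693
G01 X126.3430 Y31.4846
G01 X140.5426 Y27.1736
G01 X156.1394 Y23.9945
G00 X191.7159 Y113.0712
M4 S216
G01 X187.9230 Y122.2280 F2900
G01 X178.7662 Y126.0209
G01 X169.6094 Y122.2280
G01 X165.8165 Y113.0712
G01 X169.6094 Y103.9144
G01 X178.7662 Y100.1215
G01 X187.9230 Y103.9144
G01 X191.7159 Y113.0712
M5
G00 X0.0000 Y0.0000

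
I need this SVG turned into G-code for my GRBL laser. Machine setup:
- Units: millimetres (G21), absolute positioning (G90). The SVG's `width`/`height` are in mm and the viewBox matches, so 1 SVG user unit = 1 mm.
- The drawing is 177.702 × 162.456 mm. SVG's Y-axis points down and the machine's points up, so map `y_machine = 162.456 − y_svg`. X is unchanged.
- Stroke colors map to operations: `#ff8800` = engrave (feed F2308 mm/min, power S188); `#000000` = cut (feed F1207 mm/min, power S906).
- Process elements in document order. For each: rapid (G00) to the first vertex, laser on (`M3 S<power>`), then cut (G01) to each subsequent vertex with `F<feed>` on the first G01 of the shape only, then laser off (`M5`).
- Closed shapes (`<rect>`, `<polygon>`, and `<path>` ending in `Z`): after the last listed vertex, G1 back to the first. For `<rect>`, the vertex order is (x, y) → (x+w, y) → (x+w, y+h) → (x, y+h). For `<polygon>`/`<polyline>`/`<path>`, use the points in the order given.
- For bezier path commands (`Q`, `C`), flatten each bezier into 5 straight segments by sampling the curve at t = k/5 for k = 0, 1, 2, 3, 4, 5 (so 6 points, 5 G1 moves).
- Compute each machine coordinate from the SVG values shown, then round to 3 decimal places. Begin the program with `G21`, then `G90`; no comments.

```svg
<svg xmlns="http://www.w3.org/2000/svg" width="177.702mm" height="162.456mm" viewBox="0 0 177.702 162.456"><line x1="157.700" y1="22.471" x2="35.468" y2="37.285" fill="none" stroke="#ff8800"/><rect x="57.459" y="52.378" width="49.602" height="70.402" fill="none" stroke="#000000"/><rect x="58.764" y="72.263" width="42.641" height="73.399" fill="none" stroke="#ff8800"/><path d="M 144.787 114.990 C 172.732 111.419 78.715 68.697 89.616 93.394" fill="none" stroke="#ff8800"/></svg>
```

G21
G90
G00 X157.700 Y139.985
M3 S188
G01 X35.468 Y125.171 F2308
M5
G00 X57.459 Y110.078
M3 S906
G01 X107.061 Y110.078 F1207
G01 X107.061 Y39.676
G01 X57.459 Y39.676
G01 X57.459 Y110.078
M5
G00 X58.764 Y90.193
M3 S188
G01 X101.405 Y90.193 F2308
G01 X101.405 Y16.794
G01 X58.764 Y16.794
G01 X58.764 Y90.193
M5
G00 X144.787 Y47.466
M3 S188
G01 X148.734 Y53.454 F2308
G01 X134.300 Y63.723
G01 X112.375 Y73.158
G01 X93.851 Y76.642
G01 X89.616 Y69.062
M5

viewBox `0 0 177.702 162.456` with mm width/height → 1 unit = 1 mm. Flip: y_m = 162.456 − y_svg.

**Shape 1** — `<line>` line segment, stroke `#ff8800` → engrave (S188, F2308). Machine vertices: (157.700,139.985) → (35.468,125.171). Open path.

**Shape 2** — `<rect>` rectangle, stroke `#000000` → cut (S906, F1207). Machine vertices: (57.459,110.078) → (107.061,110.078) → (107.061,39.676) → (57.459,39.676) → (57.459,110.078). Closed: final G1 returns to the first vertex.

**Shape 3** — `<rect>` rectangle, stroke `#ff8800` → engrave (S188, F2308). Machine vertices: (58.764,90.193) → (101.405,90.193) → (101.405,16.794) → (58.764,16.794) → (58.764,90.193). Closed: final G1 returns to the first vertex.

**Shape 4** — `<path>` cubic bezier, stroke `#ff8800` → engrave (S188, F2308). Control points (SVG): P0=(144.787,114.990), P1=(172.732,111.419), P2=(78.715,68.697), P3=(89.616,93.394); sampled at t=k/5. Machine vertices: (144.787,47.466) → (148.734,53.454) → (134.300,63.723) → (112.375,73.158) → (93.851,76.642) → (89.616,69.062). Open path.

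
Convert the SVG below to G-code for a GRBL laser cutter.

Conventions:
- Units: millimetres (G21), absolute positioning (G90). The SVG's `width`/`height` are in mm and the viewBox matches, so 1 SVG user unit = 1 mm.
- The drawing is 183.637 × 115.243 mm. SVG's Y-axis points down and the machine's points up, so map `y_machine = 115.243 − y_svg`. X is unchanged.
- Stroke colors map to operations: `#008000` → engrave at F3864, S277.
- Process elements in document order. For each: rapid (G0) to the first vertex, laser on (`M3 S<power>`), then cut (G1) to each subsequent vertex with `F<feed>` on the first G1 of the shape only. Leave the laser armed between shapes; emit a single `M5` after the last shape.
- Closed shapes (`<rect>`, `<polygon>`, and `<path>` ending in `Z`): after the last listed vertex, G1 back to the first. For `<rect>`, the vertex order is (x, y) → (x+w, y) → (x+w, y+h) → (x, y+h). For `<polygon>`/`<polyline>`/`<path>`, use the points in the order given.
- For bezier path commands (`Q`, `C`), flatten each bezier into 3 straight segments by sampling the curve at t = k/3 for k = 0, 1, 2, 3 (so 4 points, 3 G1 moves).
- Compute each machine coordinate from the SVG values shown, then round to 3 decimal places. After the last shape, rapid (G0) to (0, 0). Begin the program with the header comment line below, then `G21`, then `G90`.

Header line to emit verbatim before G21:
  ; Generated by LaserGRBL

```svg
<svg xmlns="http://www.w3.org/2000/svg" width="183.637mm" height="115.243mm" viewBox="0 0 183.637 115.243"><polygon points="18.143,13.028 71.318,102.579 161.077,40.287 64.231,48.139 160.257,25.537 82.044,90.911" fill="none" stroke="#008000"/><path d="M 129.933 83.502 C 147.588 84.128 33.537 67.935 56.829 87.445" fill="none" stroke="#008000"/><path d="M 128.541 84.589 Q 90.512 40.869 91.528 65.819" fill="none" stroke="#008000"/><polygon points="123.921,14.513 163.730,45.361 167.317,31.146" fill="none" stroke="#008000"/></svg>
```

; Generated by LaserGRBL
G21
G90
G0 X18.143 Y102.215
M3 S277
G1 X71.318 Y12.664 F3864
G1 X161.077 Y74.956
G1 X64.231 Y67.104
G1 X160.257 Y89.706
G1 X82.044 Y24.332
G1 X18.143 Y102.215
G0 X129.933 Y31.741
M3 S277
G1 X113.651 Y34.776 F3864
G1 X69.353 Y37.352
G1 X56.829 Y27.798
G0 X128.541 Y30.654
M3 S277
G1 X107.527 Y52.171 F3864
G1 X95.189 Y58.427
G1 X91.528 Y49.424
G0 X123.921 Y100.730
M3 S277
G1 X163.730 Y69.882 F3864
G1 X167.317 Y84.097
G1 X123.921 Y100.730
M5
G0 X0.000 Y0.000

Since the viewBox matches the mm dimensions, user units are millimetres directly. The only transform is the Y-flip y_m = 115.243 − y_svg.

Shape 1 is a closed polygon drawn with `<polygon>`. Its stroke #008000 means engrave at S277, F3864. After flipping Y the toolpath is (18.143,102.215) → (71.318,12.664) → (161.077,74.956) → (64.231,67.104) → (160.257,89.706) → (82.044,24.332) → (18.143,102.215), returning to the start.

Shape 2 is a cubic bezier drawn with `<path>`. Its stroke #008000 means engrave at S277, F3864. After flipping Y the toolpath is (129.933,31.741) → (113.651,34.776) → (69.353,37.352) → (56.829,27.798).

Shape 3 is a quadratic bezier drawn with `<path>`. Its stroke #008000 means engrave at S277, F3864. After flipping Y the toolpath is (128.541,30.654) → (107.527,52.171) → (95.189,58.427) → (91.528,49.424).

Shape 4 is a closed polygon drawn with `<polygon>`. Its stroke #008000 means engrave at S277, F3864. After flipping Y the toolpath is (123.921,100.730) → (163.730,69.882) → (167.317,84.097) → (123.921,100.730), returning to the start.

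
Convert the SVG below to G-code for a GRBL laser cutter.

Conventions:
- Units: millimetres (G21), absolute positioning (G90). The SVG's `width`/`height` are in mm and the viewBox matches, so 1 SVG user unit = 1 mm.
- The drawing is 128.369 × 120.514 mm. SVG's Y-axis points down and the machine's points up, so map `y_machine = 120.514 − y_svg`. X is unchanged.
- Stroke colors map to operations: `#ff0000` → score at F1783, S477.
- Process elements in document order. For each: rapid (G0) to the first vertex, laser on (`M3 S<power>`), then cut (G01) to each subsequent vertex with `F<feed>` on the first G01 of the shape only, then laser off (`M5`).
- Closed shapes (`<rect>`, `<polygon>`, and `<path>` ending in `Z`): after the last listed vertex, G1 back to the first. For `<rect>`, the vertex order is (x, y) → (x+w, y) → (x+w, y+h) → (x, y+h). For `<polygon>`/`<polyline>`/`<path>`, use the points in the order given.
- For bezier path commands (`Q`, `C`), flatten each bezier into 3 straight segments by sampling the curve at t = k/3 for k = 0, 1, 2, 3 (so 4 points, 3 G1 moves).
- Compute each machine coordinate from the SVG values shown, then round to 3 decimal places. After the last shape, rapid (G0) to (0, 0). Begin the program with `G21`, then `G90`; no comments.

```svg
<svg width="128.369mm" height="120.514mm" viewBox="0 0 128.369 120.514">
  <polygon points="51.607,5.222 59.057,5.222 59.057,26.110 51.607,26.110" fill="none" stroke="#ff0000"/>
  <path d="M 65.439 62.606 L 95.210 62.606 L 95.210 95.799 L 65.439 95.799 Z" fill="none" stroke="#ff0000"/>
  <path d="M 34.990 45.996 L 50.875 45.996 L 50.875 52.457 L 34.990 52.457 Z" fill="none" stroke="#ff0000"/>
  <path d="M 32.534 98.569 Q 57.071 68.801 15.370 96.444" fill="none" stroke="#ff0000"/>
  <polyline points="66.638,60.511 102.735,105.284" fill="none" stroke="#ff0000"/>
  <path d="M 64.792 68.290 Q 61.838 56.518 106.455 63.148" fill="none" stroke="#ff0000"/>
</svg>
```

viewBox `0 0 128.369 120.514` with mm width/height → 1 unit = 1 mm. Flip: y_m = 120.514 − y_svg.

**Shape 1** — `<polygon>` rectangle, stroke `#ff0000` → score (S477, F1783). Machine vertices: (51.607,115.292) → (59.057,115.292) → (59.057,94.404) → (51.607,94.404) → (51.607,115.292). Closed: final G1 returns to the first vertex.

**Shape 2** — `<path>` rectangle, stroke `#ff0000` → score (S477, F1783). Machine vertices: (65.439,57.908) → (95.210,57.908) → (95.210,24.715) → (65.439,24.715) → (65.439,57.908). Closed: final G1 returns to the first vertex.

**Shape 3** — `<path>` rectangle, stroke `#ff0000` → score (S477, F1783). Machine vertices: (34.990,74.518) → (50.875,74.518) → (50.875,68.057) → (34.990,68.057) → (34.990,74.518). Closed: final G1 returns to the first vertex.

**Shape 4** — `<path>` quadratic bezier, stroke `#ff0000` → score (S477, F1783). Control points (SVG): P0=(32.534,98.569), P1=(57.071,68.801), P2=(15.370,96.444); sampled at t=k/3. Machine vertices: (32.534,21.945) → (41.532,35.411) → (35.811,36.120) → (15.370,24.070). Open path.

**Shape 5** — `<polyline>` line segment, stroke `#ff0000` → score (S477, F1783). Machine vertices: (66.638,60.003) → (102.735,15.230). Open path.

**Shape 6** — `<path>` quadratic bezier, stroke `#ff0000` → score (S477, F1783). Control points (SVG): P0=(64.792,68.290), P1=(61.838,56.518), P2=(106.455,63.148); sampled at t=k/3. Machine vertices: (64.792,52.224) → (68.108,58.027) → (81.996,59.741) → (106.455,57.366). Open path.

G21
G90
G0 X51.607 Y115.292
M3 S477
G01 X59.057 Y115.292 F1783
G01 X59.057 Y94.404
G01 X51.607 Y94.404
G01 X51.607 Y115.292
M5
G0 X65.439 Y57.908
M3 S477
G01 X95.210 Y57.908 F1783
G01 X95.210 Y24.715
G01 X65.439 Y24.715
G01 X65.439 Y57.908
M5
G0 X34.990 Y74.518
M3 S477
G01 X50.875 Y74.518 F1783
G01 X50.875 Y68.057
G01 X34.990 Y68.057
G01 X34.990 Y74.518
M5
G0 X32.534 Y21.945
M3 S477
G01 X41.532 Y35.411 F1783
G01 X35.811 Y36.120
G01 X15.370 Y24.070
M5
G0 X66.638 Y60.003
M3 S477
G01 X102.735 Y15.230 F1783
M5
G0 X64.792 Y52.224
M3 S477
G01 X68.108 Y58.027 F1783
G01 X81.996 Y59.741
G01 X106.455 Y57.366
M5
G0 X0.000 Y0.000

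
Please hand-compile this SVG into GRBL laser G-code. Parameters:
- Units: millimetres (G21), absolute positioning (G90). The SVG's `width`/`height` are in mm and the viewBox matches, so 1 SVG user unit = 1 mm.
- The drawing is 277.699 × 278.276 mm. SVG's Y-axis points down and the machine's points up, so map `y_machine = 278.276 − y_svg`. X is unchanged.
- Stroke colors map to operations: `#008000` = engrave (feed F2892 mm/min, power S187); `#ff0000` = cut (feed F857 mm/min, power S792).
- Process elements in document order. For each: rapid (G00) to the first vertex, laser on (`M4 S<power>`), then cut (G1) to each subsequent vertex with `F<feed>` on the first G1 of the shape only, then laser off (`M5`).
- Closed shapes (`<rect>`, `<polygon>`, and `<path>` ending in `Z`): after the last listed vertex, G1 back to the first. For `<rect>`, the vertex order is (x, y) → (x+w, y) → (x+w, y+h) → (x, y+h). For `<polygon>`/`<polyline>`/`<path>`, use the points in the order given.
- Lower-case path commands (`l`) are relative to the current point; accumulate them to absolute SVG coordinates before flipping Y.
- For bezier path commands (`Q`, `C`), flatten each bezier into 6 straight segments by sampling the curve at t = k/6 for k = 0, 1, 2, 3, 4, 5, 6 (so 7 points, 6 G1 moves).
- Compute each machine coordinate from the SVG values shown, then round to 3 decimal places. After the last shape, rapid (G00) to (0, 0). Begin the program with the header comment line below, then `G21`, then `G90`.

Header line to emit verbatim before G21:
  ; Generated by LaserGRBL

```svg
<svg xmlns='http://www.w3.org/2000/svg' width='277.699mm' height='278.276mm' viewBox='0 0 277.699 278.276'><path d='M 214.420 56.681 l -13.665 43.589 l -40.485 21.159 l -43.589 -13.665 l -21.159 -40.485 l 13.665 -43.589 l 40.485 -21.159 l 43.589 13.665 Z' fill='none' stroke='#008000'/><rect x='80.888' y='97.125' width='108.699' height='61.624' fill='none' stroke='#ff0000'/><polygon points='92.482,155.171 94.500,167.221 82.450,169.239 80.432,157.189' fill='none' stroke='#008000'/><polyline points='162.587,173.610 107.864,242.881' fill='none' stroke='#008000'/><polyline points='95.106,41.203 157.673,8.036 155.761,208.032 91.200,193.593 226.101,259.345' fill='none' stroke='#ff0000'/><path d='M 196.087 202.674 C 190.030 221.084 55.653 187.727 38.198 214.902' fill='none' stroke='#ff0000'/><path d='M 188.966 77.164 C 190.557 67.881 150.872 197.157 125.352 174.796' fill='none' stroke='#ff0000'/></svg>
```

; Generated by LaserGRBL
G21
G90
G00 X214.420 Y221.595
M4 S187
G1 X200.755 Y178.006 F2892
G1 X160.270 Y156.847
G1 X116.681 Y170.512
G1 X95.522 Y210.997
G1 X109.187 Y254.586
G1 X149.672 Y275.745
G1 X193.261 Y262.080
G1 X214.420 Y221.595
M5
G00 X80.888 Y181.151
M4 S792
G1 X189.587 Y181.151 F857
G1 X189.587 Y119.527
G1 X80.888 Y119.527
G1 X80.888 Y181.151
M5
G00 X92.482 Y123.105
M4 S187
G1 X94.500 Y111.055 F2892
G1 X82.450 Y109.037
G1 X80.432 Y121.087
G1 X92.482 Y123.105
M5
G00 X162.587 Y104.666
M4 S187
G1 X107.864 Y35.395 F2892
M5
G00 X95.106 Y237.073
M4 S792
G1 X157.673 Y270.240 F857
G1 X155.761 Y70.244
G1 X91.200 Y84.683
G1 X226.101 Y18.931
M5
G00 X196.087 Y75.602
M4 S792
G1 X183.501 Y70.191 F857
G1 X156.340 Y70.288
G1 X121.417 Y72.775
G1 X85.544 Y74.531
G1 X55.534 Y72.437
G1 X38.198 Y63.374
M5
G00 X188.966 Y201.112
M4 S792
G1 X186.579 Y195.550 F857
G1 X178.852 Y174.957
G1 X167.326 Y147.392
G1 X153.540 Y120.917
G1 X139.036 Y103.592
G1 X125.352 Y103.480
M5
G00 X0.000 Y0.000

Since the viewBox matches the mm dimensions, user units are millimetres directly. The only transform is the Y-flip y_m = 278.276 − y_svg.

Shape 1 is a regular polygon drawn with `<path>`. Its stroke #008000 means engrave at S187, F2892. After flipping Y the toolpath is (214.420,221.595) → (200.755,178.006) → (160.270,156.847) → (116.681,170.512) → (95.522,210.997) → (109.187,254.586) → (149.672,275.745) → (193.261,262.080) → (214.420,221.595), returning to the start.

Shape 2 is a rectangle drawn with `<rect>`. Its stroke #ff0000 means cut at S792, F857. After flipping Y the toolpath is (80.888,181.151) → (189.587,181.151) → (189.587,119.527) → (80.888,119.527) → (80.888,181.151), returning to the start.

Shape 3 is a regular polygon drawn with `<polygon>`. Its stroke #008000 means engrave at S187, F2892. After flipping Y the toolpath is (92.482,123.105) → (94.500,111.055) → (82.450,109.037) → (80.432,121.087) → (92.482,123.105), returning to the start.

Shape 4 is a line segment drawn with `<polyline>`. Its stroke #008000 means engrave at S187, F2892. After flipping Y the toolpath is (162.587,104.666) → (107.864,35.395).

Shape 5 is a open polyline drawn with `<polyline>`. Its stroke #ff0000 means cut at S792, F857. After flipping Y the toolpath is (95.106,237.073) → (157.673,270.240) → (155.761,70.244) → (91.200,84.683) → (226.101,18.931).

Shape 6 is a cubic bezier drawn with `<path>`. Its stroke #ff0000 means cut at S792, F857. After flipping Y the toolpath is (196.087,75.602) → (183.501,70.191) → (156.340,70.288) → (121.417,72.775) → (85.544,74.531) → (55.534,72.437) → (38.198,63.374).

Shape 7 is a cubic bezier drawn with `<path>`. Its stroke #ff0000 means cut at S792, F857. After flipping Y the toolpath is (188.966,201.112) → (186.579,195.550) → (178.852,174.957) → (167.326,147.392) → (153.540,120.917) → (139.036,103.592) → (125.352,103.480).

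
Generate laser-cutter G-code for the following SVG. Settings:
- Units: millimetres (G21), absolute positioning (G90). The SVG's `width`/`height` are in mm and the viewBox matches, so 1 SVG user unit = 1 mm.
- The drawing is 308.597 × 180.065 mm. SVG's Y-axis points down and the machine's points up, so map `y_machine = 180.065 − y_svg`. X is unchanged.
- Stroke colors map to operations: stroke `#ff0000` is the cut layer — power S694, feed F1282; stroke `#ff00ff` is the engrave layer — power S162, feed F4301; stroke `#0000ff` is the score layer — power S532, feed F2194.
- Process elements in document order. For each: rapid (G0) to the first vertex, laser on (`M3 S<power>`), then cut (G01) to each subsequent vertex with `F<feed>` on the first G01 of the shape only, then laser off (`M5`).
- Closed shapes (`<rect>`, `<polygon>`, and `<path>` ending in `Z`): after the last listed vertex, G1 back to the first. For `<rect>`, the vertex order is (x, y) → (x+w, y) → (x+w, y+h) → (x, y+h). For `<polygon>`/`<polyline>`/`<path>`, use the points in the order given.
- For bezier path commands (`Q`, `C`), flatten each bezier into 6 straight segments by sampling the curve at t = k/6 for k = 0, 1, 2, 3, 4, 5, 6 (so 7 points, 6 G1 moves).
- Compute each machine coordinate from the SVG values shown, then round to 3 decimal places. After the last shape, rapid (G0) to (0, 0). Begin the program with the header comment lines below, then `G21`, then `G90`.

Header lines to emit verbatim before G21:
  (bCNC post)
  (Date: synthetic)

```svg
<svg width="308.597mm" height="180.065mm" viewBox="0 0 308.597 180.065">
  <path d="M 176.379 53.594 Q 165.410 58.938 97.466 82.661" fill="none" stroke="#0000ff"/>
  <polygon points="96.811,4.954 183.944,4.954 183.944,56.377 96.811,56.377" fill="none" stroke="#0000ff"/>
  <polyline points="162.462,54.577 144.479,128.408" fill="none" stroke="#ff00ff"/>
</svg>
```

(bCNC post)
(Date: synthetic)
G21
G90
G0 X176.379 Y126.471
M3 S532
G01 X171.140 Y124.179 F2194
G01 X162.736 Y120.866
G01 X151.166 Y116.532
G01 X136.431 Y111.177
G01 X118.531 Y104.801
G01 X97.466 Y97.404
M5
G0 X96.811 Y175.111
M3 S532
G01 X183.944 Y175.111 F2194
G01 X183.944 Y123.688
G01 X96.811 Y123.688
G01 X96.811 Y175.111
M5
G0 X162.462 Y125.488
M3 S162
G01 X144.479 Y51.657 F4301
M5
G0 X0.000 Y0.000

1 u = 1 mm; y_m = 180.065 − y.

[1] `<path>` quadratic bezier, #0000ff→score S532 F2194: (176.379,126.471) → (171.140,124.179) → (162.736,120.866) → (151.166,116.532) → (136.431,111.177) → (118.531,104.801) → (97.466,97.404)

[2] `<polygon>` rectangle, #0000ff→score S532 F2194: (96.811,175.111) → (183.944,175.111) → (183.944,123.688) → (96.811,123.688) → (96.811,175.111) (closed)

[3] `<polyline>` line segment, #ff00ff→engrave S162 F4301: (162.462,125.488) → (144.479,51.657)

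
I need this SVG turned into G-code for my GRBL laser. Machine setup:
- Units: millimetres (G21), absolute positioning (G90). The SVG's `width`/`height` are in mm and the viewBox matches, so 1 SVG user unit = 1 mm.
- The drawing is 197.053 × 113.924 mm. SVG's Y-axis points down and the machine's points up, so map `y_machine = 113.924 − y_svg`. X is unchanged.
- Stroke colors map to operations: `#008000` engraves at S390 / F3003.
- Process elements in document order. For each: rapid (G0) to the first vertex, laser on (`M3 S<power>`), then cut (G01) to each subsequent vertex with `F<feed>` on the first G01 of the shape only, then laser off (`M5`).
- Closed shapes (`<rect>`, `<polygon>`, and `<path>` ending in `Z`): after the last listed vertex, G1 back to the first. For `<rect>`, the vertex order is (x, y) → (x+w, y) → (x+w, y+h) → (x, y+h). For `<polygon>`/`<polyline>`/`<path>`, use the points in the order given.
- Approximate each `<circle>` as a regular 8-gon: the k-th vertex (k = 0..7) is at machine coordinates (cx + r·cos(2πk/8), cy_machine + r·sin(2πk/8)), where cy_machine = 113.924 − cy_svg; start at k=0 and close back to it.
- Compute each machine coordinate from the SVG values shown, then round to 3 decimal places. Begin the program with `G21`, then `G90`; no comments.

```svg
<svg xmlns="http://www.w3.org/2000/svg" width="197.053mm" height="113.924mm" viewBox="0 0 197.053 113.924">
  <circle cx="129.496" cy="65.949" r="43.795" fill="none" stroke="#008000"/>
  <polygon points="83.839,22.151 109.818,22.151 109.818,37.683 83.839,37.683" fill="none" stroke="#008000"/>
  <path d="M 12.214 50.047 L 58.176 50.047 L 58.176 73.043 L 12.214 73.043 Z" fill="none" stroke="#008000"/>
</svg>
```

Since the viewBox matches the mm dimensions, user units are millimetres directly. The only transform is the Y-flip y_m = 113.924 − y_svg.

Shape 1 is a circle drawn with `<circle>`. Its stroke #008000 means engrave at S390, F3003. After flipping Y the toolpath is (173.291,47.975) → (160.464,78.943) → (129.496,91.770) → (98.528,78.943) → (85.701,47.975) → (98.528,17.007) → (129.496,4.180) → (160.464,17.007) → (173.291,47.975), returning to the start.

Shape 2 is a rectangle drawn with `<polygon>`. Its stroke #008000 means engrave at S390, F3003. After flipping Y the toolpath is (83.839,91.773) → (109.818,91.773) → (109.818,76.241) → (83.839,76.241) → (83.839,91.773), returning to the start.

Shape 3 is a rectangle drawn with `<path>`. Its stroke #008000 means engrave at S390, F3003. After flipping Y the toolpath is (12.214,63.877) → (58.176,63.877) → (58.176,40.881) → (12.214,40.881) → (12.214,63.877), returning to the start.

G21
G90
G0 X173.291 Y47.975
M3 S390
G01 X160.464 Y78.943 F3003
G01 X129.496 Y91.770
G01 X98.528 Y78.943
G01 X85.701 Y47.975
G01 X98.528 Y17.007
G01 X129.496 Y4.180
G01 X160.464 Y17.007
G01 X173.291 Y47.975
M5
G0 X83.839 Y91.773
M3 S390
G01 X109.818 Y91.773 F3003
G01 X109.818 Y76.241
G01 X83.839 Y76.241
G01 X83.839 Y91.773
M5
G0 X12.214 Y63.877
M3 S390
G01 X58.176 Y63.877 F3003
G01 X58.176 Y40.881
G01 X12.214 Y40.881
G01 X12.214 Y63.877
M5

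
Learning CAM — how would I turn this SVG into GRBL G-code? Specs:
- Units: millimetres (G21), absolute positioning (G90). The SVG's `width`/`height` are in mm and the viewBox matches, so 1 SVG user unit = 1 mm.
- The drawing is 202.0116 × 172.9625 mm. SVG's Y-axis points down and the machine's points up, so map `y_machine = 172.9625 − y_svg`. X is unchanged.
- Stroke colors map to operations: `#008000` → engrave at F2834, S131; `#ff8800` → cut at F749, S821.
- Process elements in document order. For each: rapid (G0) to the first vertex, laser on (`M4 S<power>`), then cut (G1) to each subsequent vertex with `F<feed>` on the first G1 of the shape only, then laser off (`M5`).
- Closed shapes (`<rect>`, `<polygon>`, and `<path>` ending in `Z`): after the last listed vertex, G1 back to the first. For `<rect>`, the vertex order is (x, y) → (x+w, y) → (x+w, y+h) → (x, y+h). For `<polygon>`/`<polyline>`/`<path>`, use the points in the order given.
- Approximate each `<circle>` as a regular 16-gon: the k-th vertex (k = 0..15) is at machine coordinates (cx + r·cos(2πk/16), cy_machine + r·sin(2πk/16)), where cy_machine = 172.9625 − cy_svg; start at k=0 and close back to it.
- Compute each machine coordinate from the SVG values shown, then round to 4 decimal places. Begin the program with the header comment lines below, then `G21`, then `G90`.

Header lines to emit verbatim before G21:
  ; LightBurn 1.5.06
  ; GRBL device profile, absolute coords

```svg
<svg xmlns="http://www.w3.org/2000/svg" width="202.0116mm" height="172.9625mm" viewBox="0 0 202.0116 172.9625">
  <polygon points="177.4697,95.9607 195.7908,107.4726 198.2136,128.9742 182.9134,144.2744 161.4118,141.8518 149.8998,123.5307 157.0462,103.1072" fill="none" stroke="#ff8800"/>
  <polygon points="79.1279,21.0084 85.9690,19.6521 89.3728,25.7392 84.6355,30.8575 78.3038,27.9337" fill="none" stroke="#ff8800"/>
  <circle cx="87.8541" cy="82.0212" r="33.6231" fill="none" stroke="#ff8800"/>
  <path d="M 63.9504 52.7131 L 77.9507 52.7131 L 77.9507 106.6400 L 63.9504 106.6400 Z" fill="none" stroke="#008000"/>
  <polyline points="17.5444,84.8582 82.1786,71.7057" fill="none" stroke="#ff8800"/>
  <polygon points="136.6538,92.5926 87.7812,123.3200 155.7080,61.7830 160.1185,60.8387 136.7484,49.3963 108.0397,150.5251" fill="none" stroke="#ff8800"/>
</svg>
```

; LightBurn 1.5.06
; GRBL device profile, absolute coords
G21
G90
G0 X177.4697 Y77.0018
M4 S821
G1 X195.7908 Y65.4899 F749
G1 X198.2136 Y43.9883
G1 X182.9134 Y28.6881
G1 X161.4118 Y31.1107
G1 X149.8998 Y49.4318
G1 X157.0462 Y69.8553
G1 X177.4697 Y77.0018
M5
G0 X79.1279 Y151.9541
M4 S821
G1 X85.9690 Y153.3104 F749
G1 X89.3728 Y147.2233
G1 X84.6355 Y142.1050
G1 X78.3038 Y145.0288
G1 X79.1279 Y151.9541
M5
G0 X121.4772 Y90.9413
M4 S821
G1 X118.9178 Y103.8083 F749
G1 X111.6292 Y114.7164
G1 X100.7211 Y122.0050
G1 X87.8541 Y124.5644
G1 X74.9871 Y122.0050
G1 X64.0790 Y114.7164
G1 X56.7904 Y103.8083
G1 X54.2310 Y90.9413
G1 X56.7904 Y78.0743
G1 X64.0790 Y67.1662
G1 X74.9871 Y59.8776
G1 X87.8541 Y57.3182
G1 X100.7211 Y59.8776
G1 X111.6292 Y67.1662
G1 X118.9178 Y78.0743
G1 X121.4772 Y90.9413
M5
G0 X63.9504 Y120.2494
M4 S131
G1 X77.9507 Y120.2494 F2834
G1 X77.9507 Y66.3225
G1 X63.9504 Y66.3225
G1 X63.9504 Y120.2494
M5
G0 X17.5444 Y88.1043
M4 S821
G1 X82.1786 Y101.2568 F749
M5
G0 X136.6538 Y80.3699
M4 S821
G1 X87.7812 Y49.6425 F749
G1 X155.7080 Y111.1795
G1 X160.1185 Y112.1238
G1 X136.7484 Y123.5662
G1 X108.0397 Y22.4374
G1 X136.6538 Y80.3699
M5

Since the viewBox matches the mm dimensions, user units are millimetres directly. The only transform is the Y-flip y_m = 172.9625 − y_svg.

Shape 1 is a regular polygon drawn with `<polygon>`. Its stroke #ff8800 means cut at S821, F749. After flipping Y the toolpath is (177.4697,77.0018) → (195.7908,65.4899) → (198.2136,43.9883) → (182.9134,28.6881) → (161.4118,31.1107) → (149.8998,49.4318) → (157.0462,69.8553) → (177.4697,77.0018), returning to the start.

Shape 2 is a regular polygon drawn with `<polygon>`. Its stroke #ff8800 means cut at S821, F749. After flipping Y the toolpath is (79.1279,151.9541) → (85.9690,153.3104) → (89.3728,147.2233) → (84.6355,142.1050) → (78.3038,145.0288) → (79.1279,151.9541), returning to the start.

Shape 3 is a circle drawn with `<circle>`. Its stroke #ff8800 means cut at S821, F749. After flipping Y the toolpath is (121.4772,90.9413) → (118.9178,103.8083) → (111.6292,114.7164) → (100.7211,122.0050) → (87.8541,124.5644) → (74.9871,122.0050) → (64.0790,114.7164) → (56.7904,103.8083) → (54.2310,90.9413) → (56.7904,78.0743) → (64.0790,67.1662) → (74.9871,59.8776) → (87.8541,57.3182) → (100.7211,59.8776) → (111.6292,67.1662) → (118.9178,78.0743) → (121.4772,90.9413), returning to the start.

Shape 4 is a rectangle drawn with `<path>`. Its stroke #008000 means engrave at S131, F2834. After flipping Y the toolpath is (63.9504,120.2494) → (77.9507,120.2494) → (77.9507,66.3225) → (63.9504,66.3225) → (63.9504,120.2494), returning to the start.

Shape 5 is a line segment drawn with `<polyline>`. Its stroke #ff8800 means cut at S821, F749. After flipping Y the toolpath is (17.5444,88.1043) → (82.1786,101.2568).

Shape 6 is a closed polygon drawn with `<polygon>`. Its stroke #ff8800 means cut at S821, F749. After flipping Y the toolpath is (136.6538,80.3699) → (87.7812,49.6425) → (155.7080,111.1795) → (160.1185,112.1238) → (136.7484,123.5662) → (108.0397,22.4374) → (136.6538,80.3699), returning to the start.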